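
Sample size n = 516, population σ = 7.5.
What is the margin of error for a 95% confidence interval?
Margin of error = 0.65

Margin of error = z* · σ/√n
= 1.960 · 7.5/√516
= 1.960 · 7.5/22.7156
= 0.65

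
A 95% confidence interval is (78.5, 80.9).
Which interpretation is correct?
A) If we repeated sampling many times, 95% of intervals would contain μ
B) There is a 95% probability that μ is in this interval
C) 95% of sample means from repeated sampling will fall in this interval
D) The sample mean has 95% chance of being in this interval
A

A) Correct — this is the frequentist long-run coverage interpretation.
B) Wrong — μ is fixed; the randomness lives in the interval, not in μ.
C) Wrong — coverage applies to intervals containing μ, not to future x̄ values.
D) Wrong — x̄ is observed and sits in the interval by construction.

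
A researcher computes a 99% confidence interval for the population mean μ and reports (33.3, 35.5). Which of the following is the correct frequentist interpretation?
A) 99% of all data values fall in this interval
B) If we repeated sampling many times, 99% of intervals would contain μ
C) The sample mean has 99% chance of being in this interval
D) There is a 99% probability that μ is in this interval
B

A) Wrong — a CI is about the parameter μ, not individual data values.
B) Correct — this is the frequentist long-run coverage interpretation.
C) Wrong — x̄ is observed and sits in the interval by construction.
D) Wrong — μ is fixed; the randomness lives in the interval, not in μ.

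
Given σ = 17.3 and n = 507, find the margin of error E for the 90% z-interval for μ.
Margin of error = 1.26

Margin of error = z* · σ/√n
= 1.645 · 17.3/√507
= 1.645 · 17.3/22.5167
= 1.26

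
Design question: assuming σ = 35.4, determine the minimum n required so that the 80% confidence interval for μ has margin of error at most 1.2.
n ≥ 1431

For margin E ≤ 1.2:
n ≥ (z* · σ / E)²
n ≥ (1.282 · 35.4 / 1.2)²
n ≥ 1430.28

Minimum n = 1431 (rounding up)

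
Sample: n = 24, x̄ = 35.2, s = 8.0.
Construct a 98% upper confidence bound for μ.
μ ≤ 38.76

Upper bound (one-sided):
t* = 2.177 (one-sided for 98%)
Upper bound = x̄ + t* · s/√n = 35.2 + 2.177 · 8.0/√24 = 38.76

We are 98% confident that μ ≤ 38.76.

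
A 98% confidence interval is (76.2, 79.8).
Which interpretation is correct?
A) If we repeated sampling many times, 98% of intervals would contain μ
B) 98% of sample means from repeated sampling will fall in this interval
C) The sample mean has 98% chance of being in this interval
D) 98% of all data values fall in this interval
A

A) Correct — this is the frequentist long-run coverage interpretation.
B) Wrong — coverage applies to intervals containing μ, not to future x̄ values.
C) Wrong — x̄ is observed and sits in the interval by construction.
D) Wrong — a CI is about the parameter μ, not individual data values.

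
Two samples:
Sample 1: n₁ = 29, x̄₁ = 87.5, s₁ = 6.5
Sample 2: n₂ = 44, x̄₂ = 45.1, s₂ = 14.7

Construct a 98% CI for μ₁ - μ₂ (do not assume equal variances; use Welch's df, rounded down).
(36.38, 48.42)

Difference: x̄₁ - x̄₂ = 42.40
SE = √(s₁²/n₁ + s₂²/n₂) = √(6.5²/29 + 14.7²/44) = 2.5235
df = 63.69 → 63 (Welch–Satterthwaite, rounded down)
t* = 2.387

CI: 42.40 ± 2.387 · 2.5235 = 42.40 ± 6.02 = (36.38, 48.42)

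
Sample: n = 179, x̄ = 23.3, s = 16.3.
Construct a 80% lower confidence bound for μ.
μ ≥ 22.27

Lower bound (one-sided):
t* = 0.844 (one-sided for 80%)
Lower bound = x̄ - t* · s/√n = 23.3 - 0.844 · 16.3/√179 = 22.27

We are 80% confident that μ ≥ 22.27.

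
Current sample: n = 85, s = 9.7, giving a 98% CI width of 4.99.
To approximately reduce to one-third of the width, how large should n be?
n ≈ 765

CI width ∝ 1/√n
To reduce width by factor 3, need √n to grow by 3 → need 3² = 9 times as many samples.

Current: n = 85, width = 4.99
New: n = 765, width ≈ 1.63

Width reduced by factor of 4.99/1.63 = 3.06.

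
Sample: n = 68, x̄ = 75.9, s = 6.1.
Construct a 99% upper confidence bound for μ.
μ ≤ 77.66

Upper bound (one-sided):
t* = 2.383 (one-sided for 99%)
Upper bound = x̄ + t* · s/√n = 75.9 + 2.383 · 6.1/√68 = 77.66

We are 99% confident that μ ≤ 77.66.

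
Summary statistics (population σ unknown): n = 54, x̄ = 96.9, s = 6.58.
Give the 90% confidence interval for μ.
(95.40, 98.40)

t-interval (σ unknown):
df = n - 1 = 53
t* = 1.674 for 90% confidence

Margin of error = t* · s/√n = 1.674 · 6.58/√54 = 1.50

CI: (95.40, 98.40)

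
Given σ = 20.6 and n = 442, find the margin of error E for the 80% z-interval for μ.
Margin of error = 1.26

Margin of error = z* · σ/√n
= 1.282 · 20.6/√442
= 1.282 · 20.6/21.0238
= 1.26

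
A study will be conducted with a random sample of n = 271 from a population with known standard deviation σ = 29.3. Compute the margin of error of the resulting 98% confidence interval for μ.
Margin of error = 4.14

Margin of error = z* · σ/√n
= 2.326 · 29.3/√271
= 2.326 · 29.3/16.4621
= 4.14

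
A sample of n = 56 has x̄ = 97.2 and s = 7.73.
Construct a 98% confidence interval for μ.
(94.73, 99.67)

t-interval (σ unknown):
df = n - 1 = 55
t* = 2.396 for 98% confidence

Margin of error = t* · s/√n = 2.396 · 7.73/√56 = 2.47

CI: (94.73, 99.67)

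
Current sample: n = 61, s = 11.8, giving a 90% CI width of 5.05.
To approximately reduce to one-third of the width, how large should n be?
n ≈ 549

CI width ∝ 1/√n
To reduce width by factor 3, need √n to grow by 3 → need 3² = 9 times as many samples.

Current: n = 61, width = 5.05
New: n = 549, width ≈ 1.66

Width reduced by factor of 5.05/1.66 = 3.04.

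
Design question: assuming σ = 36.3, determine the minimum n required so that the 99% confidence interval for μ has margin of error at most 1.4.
n ≥ 4462

For margin E ≤ 1.4:
n ≥ (z* · σ / E)²
n ≥ (2.576 · 36.3 / 1.4)²
n ≥ 4461.17

Minimum n = 4462 (rounding up)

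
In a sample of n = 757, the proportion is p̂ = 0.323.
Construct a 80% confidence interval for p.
(0.301, 0.345)

Proportion CI:
SE = √(p̂(1-p̂)/n) = √(0.323 · 0.677 / 757) = 0.01700

z* = 1.282
Margin = z* · SE = 1.282 · 0.01700 = 0.0218

CI: 0.323 ± 0.0218 = (0.301, 0.345)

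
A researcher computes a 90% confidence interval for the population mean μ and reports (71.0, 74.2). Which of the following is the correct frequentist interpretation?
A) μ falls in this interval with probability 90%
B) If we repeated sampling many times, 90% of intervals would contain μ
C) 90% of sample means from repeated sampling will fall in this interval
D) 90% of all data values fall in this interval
B

A) Wrong — μ is fixed; the randomness lives in the interval, not in μ.
B) Correct — this is the frequentist long-run coverage interpretation.
C) Wrong — coverage applies to intervals containing μ, not to future x̄ values.
D) Wrong — a CI is about the parameter μ, not individual data values.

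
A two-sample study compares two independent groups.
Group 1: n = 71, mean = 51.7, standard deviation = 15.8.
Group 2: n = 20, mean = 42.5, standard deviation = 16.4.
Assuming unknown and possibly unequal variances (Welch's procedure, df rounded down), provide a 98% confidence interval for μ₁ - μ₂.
(-0.94, 19.34)

Difference: x̄₁ - x̄₂ = 9.20
SE = √(s₁²/n₁ + s₂²/n₂) = √(15.8²/71 + 16.4²/20) = 4.1187
df = 29.68 → 29 (Welch–Satterthwaite, rounded down)
t* = 2.462

CI: 9.20 ± 2.462 · 4.1187 = 9.20 ± 10.14 = (-0.94, 19.34)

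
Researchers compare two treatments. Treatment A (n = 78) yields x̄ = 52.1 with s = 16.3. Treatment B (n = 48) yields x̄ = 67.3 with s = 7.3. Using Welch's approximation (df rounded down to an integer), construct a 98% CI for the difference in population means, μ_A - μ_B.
(-20.21, -10.19)

Difference: x̄₁ - x̄₂ = -15.20
SE = √(s₁²/n₁ + s₂²/n₂) = √(16.3²/78 + 7.3²/48) = 2.1252
df = 115.31 → 115 (Welch–Satterthwaite, rounded down)
t* = 2.359

CI: -15.20 ± 2.359 · 2.1252 = -15.20 ± 5.01 = (-20.21, -10.19)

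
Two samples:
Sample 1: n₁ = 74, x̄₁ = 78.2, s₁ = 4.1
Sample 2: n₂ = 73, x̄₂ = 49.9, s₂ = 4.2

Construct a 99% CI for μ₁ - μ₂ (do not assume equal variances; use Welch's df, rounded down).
(26.51, 30.09)

Difference: x̄₁ - x̄₂ = 28.30
SE = √(s₁²/n₁ + s₂²/n₂) = √(4.1²/74 + 4.2²/73) = 0.6847
df = 144.79 → 144 (Welch–Satterthwaite, rounded down)
t* = 2.610

CI: 28.30 ± 2.610 · 0.6847 = 28.30 ± 1.79 = (26.51, 30.09)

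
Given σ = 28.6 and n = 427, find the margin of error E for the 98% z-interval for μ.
Margin of error = 3.22

Margin of error = z* · σ/√n
= 2.326 · 28.6/√427
= 2.326 · 28.6/20.6640
= 3.22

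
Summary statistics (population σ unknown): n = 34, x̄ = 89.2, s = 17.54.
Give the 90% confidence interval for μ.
(84.11, 94.29)

t-interval (σ unknown):
df = n - 1 = 33
t* = 1.692 for 90% confidence

Margin of error = t* · s/√n = 1.692 · 17.54/√34 = 5.09

CI: (84.11, 94.29)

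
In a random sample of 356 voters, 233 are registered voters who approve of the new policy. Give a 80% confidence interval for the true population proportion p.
(0.622, 0.687)

Proportion CI:
p̂ = 233/356 = 0.65449
SE = √(p̂(1-p̂)/n) = √(0.65449 · 0.34551 / 356) = 0.02520

z* = 1.282
Margin = z* · SE = 1.282 · 0.02520 = 0.0323

CI: 0.65449 ± 0.0323 = (0.622, 0.687)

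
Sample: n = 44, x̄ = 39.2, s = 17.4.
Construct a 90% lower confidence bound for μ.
μ ≥ 35.78

Lower bound (one-sided):
t* = 1.302 (one-sided for 90%)
Lower bound = x̄ - t* · s/√n = 39.2 - 1.302 · 17.4/√44 = 35.78

We are 90% confident that μ ≥ 35.78.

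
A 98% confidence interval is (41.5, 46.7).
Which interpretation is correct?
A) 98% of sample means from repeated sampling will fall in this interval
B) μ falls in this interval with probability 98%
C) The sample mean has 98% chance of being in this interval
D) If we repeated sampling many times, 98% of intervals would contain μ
D

A) Wrong — coverage applies to intervals containing μ, not to future x̄ values.
B) Wrong — μ is fixed; the randomness lives in the interval, not in μ.
C) Wrong — x̄ is observed and sits in the interval by construction.
D) Correct — this is the frequentist long-run coverage interpretation.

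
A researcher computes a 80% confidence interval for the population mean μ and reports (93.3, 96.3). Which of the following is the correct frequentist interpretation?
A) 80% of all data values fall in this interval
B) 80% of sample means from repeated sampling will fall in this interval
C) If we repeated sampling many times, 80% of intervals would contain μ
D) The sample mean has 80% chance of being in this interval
C

A) Wrong — a CI is about the parameter μ, not individual data values.
B) Wrong — coverage applies to intervals containing μ, not to future x̄ values.
C) Correct — this is the frequentist long-run coverage interpretation.
D) Wrong — x̄ is observed and sits in the interval by construction.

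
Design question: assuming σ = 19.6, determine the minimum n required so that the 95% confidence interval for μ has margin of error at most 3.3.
n ≥ 136

For margin E ≤ 3.3:
n ≥ (z* · σ / E)²
n ≥ (1.960 · 19.6 / 3.3)²
n ≥ 135.52

Minimum n = 136 (rounding up)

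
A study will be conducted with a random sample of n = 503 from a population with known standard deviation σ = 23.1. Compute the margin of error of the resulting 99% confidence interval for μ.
Margin of error = 2.65

Margin of error = z* · σ/√n
= 2.576 · 23.1/√503
= 2.576 · 23.1/22.4277
= 2.65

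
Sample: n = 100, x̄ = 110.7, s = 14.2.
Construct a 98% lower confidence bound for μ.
μ ≥ 107.74

Lower bound (one-sided):
t* = 2.081 (one-sided for 98%)
Lower bound = x̄ - t* · s/√n = 110.7 - 2.081 · 14.2/√100 = 107.74

We are 98% confident that μ ≥ 107.74.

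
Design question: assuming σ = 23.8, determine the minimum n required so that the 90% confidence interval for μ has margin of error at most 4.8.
n ≥ 67

For margin E ≤ 4.8:
n ≥ (z* · σ / E)²
n ≥ (1.645 · 23.8 / 4.8)²
n ≥ 66.53

Minimum n = 67 (rounding up)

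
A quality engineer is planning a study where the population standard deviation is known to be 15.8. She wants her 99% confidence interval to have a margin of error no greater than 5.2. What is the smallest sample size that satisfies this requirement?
n ≥ 62

For margin E ≤ 5.2:
n ≥ (z* · σ / E)²
n ≥ (2.576 · 15.8 / 5.2)²
n ≥ 61.26

Minimum n = 62 (rounding up)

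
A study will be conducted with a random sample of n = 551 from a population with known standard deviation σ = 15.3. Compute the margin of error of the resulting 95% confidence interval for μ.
Margin of error = 1.28

Margin of error = z* · σ/√n
= 1.960 · 15.3/√551
= 1.960 · 15.3/23.4734
= 1.28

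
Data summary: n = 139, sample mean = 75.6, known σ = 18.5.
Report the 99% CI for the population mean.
(71.56, 79.64)

z-interval (σ known):
z* = 2.576 for 99% confidence

Margin of error = z* · σ/√n = 2.576 · 18.5/√139 = 4.04

CI: (75.6 - 4.04, 75.6 + 4.04) = (71.56, 79.64)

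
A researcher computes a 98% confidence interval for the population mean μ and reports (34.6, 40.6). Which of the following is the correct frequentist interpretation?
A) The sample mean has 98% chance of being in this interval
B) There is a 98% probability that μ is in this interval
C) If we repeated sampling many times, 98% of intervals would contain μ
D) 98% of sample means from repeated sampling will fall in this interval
C

A) Wrong — x̄ is observed and sits in the interval by construction.
B) Wrong — μ is fixed; the randomness lives in the interval, not in μ.
C) Correct — this is the frequentist long-run coverage interpretation.
D) Wrong — coverage applies to intervals containing μ, not to future x̄ values.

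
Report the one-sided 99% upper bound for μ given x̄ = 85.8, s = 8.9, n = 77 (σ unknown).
μ ≤ 88.21

Upper bound (one-sided):
t* = 2.376 (one-sided for 99%)
Upper bound = x̄ + t* · s/√n = 85.8 + 2.376 · 8.9/√77 = 88.21

We are 99% confident that μ ≤ 88.21.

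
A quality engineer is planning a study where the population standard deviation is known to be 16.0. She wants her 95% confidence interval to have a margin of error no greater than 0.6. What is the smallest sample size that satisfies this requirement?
n ≥ 2732

For margin E ≤ 0.6:
n ≥ (z* · σ / E)²
n ≥ (1.960 · 16.0 / 0.6)²
n ≥ 2731.80

Minimum n = 2732 (rounding up)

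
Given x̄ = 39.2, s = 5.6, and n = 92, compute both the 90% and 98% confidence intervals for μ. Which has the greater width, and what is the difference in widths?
98% CI is wider by 0.83

df = 91
90% CI: t* = 1.662, (38.23, 40.17), width = 2 · t* · s/√n = 1.94
98% CI: t* = 2.368, (37.82, 40.58), width = 2 · t* · s/√n = 2.77

The 98% CI is wider by 2.77 - 1.94 = 0.83.
Higher confidence requires a wider interval.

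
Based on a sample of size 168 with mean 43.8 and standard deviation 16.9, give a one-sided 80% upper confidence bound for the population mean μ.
μ ≤ 44.90

Upper bound (one-sided):
t* = 0.844 (one-sided for 80%)
Upper bound = x̄ + t* · s/√n = 43.8 + 0.844 · 16.9/√168 = 44.90

We are 80% confident that μ ≤ 44.90.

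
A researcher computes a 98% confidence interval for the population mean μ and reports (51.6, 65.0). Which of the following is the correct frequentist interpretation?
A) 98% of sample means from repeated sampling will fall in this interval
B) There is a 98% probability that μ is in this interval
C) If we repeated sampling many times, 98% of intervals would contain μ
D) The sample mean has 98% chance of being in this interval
C

A) Wrong — coverage applies to intervals containing μ, not to future x̄ values.
B) Wrong — μ is fixed; the randomness lives in the interval, not in μ.
C) Correct — this is the frequentist long-run coverage interpretation.
D) Wrong — x̄ is observed and sits in the interval by construction.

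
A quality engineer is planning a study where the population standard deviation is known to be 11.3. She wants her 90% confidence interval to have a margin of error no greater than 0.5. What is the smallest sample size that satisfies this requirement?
n ≥ 1383

For margin E ≤ 0.5:
n ≥ (z* · σ / E)²
n ≥ (1.645 · 11.3 / 0.5)²
n ≥ 1382.13

Minimum n = 1383 (rounding up)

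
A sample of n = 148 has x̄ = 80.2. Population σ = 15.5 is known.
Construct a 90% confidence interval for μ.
(78.10, 82.30)

z-interval (σ known):
z* = 1.645 for 90% confidence

Margin of error = z* · σ/√n = 1.645 · 15.5/√148 = 2.10

CI: (80.2 - 2.10, 80.2 + 2.10) = (78.10, 82.30)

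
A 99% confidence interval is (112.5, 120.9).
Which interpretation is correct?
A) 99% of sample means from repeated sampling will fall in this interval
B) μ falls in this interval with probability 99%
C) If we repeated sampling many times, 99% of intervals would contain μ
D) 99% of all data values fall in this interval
C

A) Wrong — coverage applies to intervals containing μ, not to future x̄ values.
B) Wrong — μ is fixed; the randomness lives in the interval, not in μ.
C) Correct — this is the frequentist long-run coverage interpretation.
D) Wrong — a CI is about the parameter μ, not individual data values.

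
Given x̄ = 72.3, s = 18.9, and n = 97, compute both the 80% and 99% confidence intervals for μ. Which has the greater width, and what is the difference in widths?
99% CI is wider by 5.14

df = 96
80% CI: t* = 1.290, (69.82, 74.78), width = 2 · t* · s/√n = 4.95
99% CI: t* = 2.628, (67.26, 77.34), width = 2 · t* · s/√n = 10.09

The 99% CI is wider by 10.09 - 4.95 = 5.14.
Higher confidence requires a wider interval.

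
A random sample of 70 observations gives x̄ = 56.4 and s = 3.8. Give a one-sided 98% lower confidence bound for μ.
μ ≥ 55.45

Lower bound (one-sided):
t* = 2.093 (one-sided for 98%)
Lower bound = x̄ - t* · s/√n = 56.4 - 2.093 · 3.8/√70 = 55.45

We are 98% confident that μ ≥ 55.45.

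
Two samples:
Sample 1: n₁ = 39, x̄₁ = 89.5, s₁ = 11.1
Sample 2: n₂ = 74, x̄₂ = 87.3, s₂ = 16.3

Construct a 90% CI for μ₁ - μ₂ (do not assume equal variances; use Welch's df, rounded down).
(-2.11, 6.51)

Difference: x̄₁ - x̄₂ = 2.20
SE = √(s₁²/n₁ + s₂²/n₂) = √(11.1²/39 + 16.3²/74) = 2.5980
df = 103.72 → 103 (Welch–Satterthwaite, rounded down)
t* = 1.660

CI: 2.20 ± 1.660 · 2.5980 = 2.20 ± 4.31 = (-2.11, 6.51)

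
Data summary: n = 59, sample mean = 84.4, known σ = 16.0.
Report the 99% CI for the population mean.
(79.03, 89.77)

z-interval (σ known):
z* = 2.576 for 99% confidence

Margin of error = z* · σ/√n = 2.576 · 16.0/√59 = 5.37

CI: (84.4 - 5.37, 84.4 + 5.37) = (79.03, 89.77)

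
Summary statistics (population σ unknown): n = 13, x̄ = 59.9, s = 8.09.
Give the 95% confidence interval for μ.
(55.01, 64.79)

t-interval (σ unknown):
df = n - 1 = 12
t* = 2.179 for 95% confidence

Margin of error = t* · s/√n = 2.179 · 8.09/√13 = 4.89

CI: (55.01, 64.79)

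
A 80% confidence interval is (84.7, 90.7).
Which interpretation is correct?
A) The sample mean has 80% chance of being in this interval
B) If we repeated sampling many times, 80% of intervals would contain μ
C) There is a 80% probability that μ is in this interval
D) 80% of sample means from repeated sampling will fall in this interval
B

A) Wrong — x̄ is observed and sits in the interval by construction.
B) Correct — this is the frequentist long-run coverage interpretation.
C) Wrong — μ is fixed; the randomness lives in the interval, not in μ.
D) Wrong — coverage applies to intervals containing μ, not to future x̄ values.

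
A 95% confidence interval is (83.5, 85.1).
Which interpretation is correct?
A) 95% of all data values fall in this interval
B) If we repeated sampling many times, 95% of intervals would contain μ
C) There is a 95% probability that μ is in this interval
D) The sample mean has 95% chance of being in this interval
B

A) Wrong — a CI is about the parameter μ, not individual data values.
B) Correct — this is the frequentist long-run coverage interpretation.
C) Wrong — μ is fixed; the randomness lives in the interval, not in μ.
D) Wrong — x̄ is observed and sits in the interval by construction.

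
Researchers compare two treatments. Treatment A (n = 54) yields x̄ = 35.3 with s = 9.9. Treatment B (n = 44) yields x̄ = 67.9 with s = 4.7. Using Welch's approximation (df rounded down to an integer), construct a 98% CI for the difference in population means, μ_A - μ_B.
(-36.22, -28.98)

Difference: x̄₁ - x̄₂ = -32.60
SE = √(s₁²/n₁ + s₂²/n₂) = √(9.9²/54 + 4.7²/44) = 1.5222
df = 78.93 → 78 (Welch–Satterthwaite, rounded down)
t* = 2.375

CI: -32.60 ± 2.375 · 1.5222 = -32.60 ± 3.62 = (-36.22, -28.98)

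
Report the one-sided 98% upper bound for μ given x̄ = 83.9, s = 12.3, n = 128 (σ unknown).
μ ≤ 86.16

Upper bound (one-sided):
t* = 2.075 (one-sided for 98%)
Upper bound = x̄ + t* · s/√n = 83.9 + 2.075 · 12.3/√128 = 86.16

We are 98% confident that μ ≤ 86.16.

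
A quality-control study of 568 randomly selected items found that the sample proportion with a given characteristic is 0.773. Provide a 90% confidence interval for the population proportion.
(0.744, 0.802)

Proportion CI:
SE = √(p̂(1-p̂)/n) = √(0.773 · 0.227 / 568) = 0.01758

z* = 1.645
Margin = z* · SE = 1.645 · 0.01758 = 0.0289

CI: 0.773 ± 0.0289 = (0.744, 0.802)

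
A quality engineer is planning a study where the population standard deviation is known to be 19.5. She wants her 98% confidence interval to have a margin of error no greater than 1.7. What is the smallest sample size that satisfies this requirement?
n ≥ 712

For margin E ≤ 1.7:
n ≥ (z* · σ / E)²
n ≥ (2.326 · 19.5 / 1.7)²
n ≥ 711.85

Minimum n = 712 (rounding up)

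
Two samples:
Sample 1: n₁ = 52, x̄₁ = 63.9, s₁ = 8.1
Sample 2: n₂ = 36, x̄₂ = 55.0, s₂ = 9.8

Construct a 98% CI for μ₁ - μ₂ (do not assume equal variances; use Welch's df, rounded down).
(4.17, 13.63)

Difference: x̄₁ - x̄₂ = 8.90
SE = √(s₁²/n₁ + s₂²/n₂) = √(8.1²/52 + 9.8²/36) = 1.9823
df = 65.83 → 65 (Welch–Satterthwaite, rounded down)
t* = 2.385

CI: 8.90 ± 2.385 · 1.9823 = 8.90 ± 4.73 = (4.17, 13.63)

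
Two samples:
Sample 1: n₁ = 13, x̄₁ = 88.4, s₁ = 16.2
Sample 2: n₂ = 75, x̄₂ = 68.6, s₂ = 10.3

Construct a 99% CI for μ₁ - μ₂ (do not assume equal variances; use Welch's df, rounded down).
(5.80, 33.80)

Difference: x̄₁ - x̄₂ = 19.80
SE = √(s₁²/n₁ + s₂²/n₂) = √(16.2²/13 + 10.3²/75) = 4.6478
df = 13.73 → 13 (Welch–Satterthwaite, rounded down)
t* = 3.012

CI: 19.80 ± 3.012 · 4.6478 = 19.80 ± 14.00 = (5.80, 33.80)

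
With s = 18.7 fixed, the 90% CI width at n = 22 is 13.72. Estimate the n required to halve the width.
n ≈ 88

CI width ∝ 1/√n
To reduce width by factor 2, need √n to grow by 2 → need 2² = 4 times as many samples.

Current: n = 22, width = 13.72
New: n = 88, width ≈ 6.63

Width reduced by factor of 13.72/6.63 = 2.07.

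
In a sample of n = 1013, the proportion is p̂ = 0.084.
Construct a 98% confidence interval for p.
(0.064, 0.104)

Proportion CI:
SE = √(p̂(1-p̂)/n) = √(0.084 · 0.916 / 1013) = 0.00872

z* = 2.326
Margin = z* · SE = 2.326 · 0.00872 = 0.0203

CI: 0.084 ± 0.0203 = (0.064, 0.104)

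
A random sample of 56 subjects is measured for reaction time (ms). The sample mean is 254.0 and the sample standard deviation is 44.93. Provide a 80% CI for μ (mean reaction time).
(246.21, 261.79)

t-interval (σ unknown):
df = n - 1 = 55
t* = 1.297 for 80% confidence

Margin of error = t* · s/√n = 1.297 · 44.93/√56 = 7.79

CI: (246.21, 261.79)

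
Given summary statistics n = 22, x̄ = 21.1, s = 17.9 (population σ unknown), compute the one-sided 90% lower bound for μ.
μ ≥ 16.05

Lower bound (one-sided):
t* = 1.323 (one-sided for 90%)
Lower bound = x̄ - t* · s/√n = 21.1 - 1.323 · 17.9/√22 = 16.05

We are 90% confident that μ ≥ 16.05.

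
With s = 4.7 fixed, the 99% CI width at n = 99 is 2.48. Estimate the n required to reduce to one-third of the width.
n ≈ 891

CI width ∝ 1/√n
To reduce width by factor 3, need √n to grow by 3 → need 3² = 9 times as many samples.

Current: n = 99, width = 2.48
New: n = 891, width ≈ 0.81

Width reduced by factor of 2.48/0.81 = 3.06.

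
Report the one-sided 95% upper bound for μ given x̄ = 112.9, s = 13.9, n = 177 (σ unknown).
μ ≤ 114.63

Upper bound (one-sided):
t* = 1.654 (one-sided for 95%)
Upper bound = x̄ + t* · s/√n = 112.9 + 1.654 · 13.9/√177 = 114.63

We are 95% confident that μ ≤ 114.63.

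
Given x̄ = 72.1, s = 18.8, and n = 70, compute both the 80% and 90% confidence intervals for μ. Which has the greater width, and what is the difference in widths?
90% CI is wider by 1.67

df = 69
80% CI: t* = 1.294, (69.19, 75.01), width = 2 · t* · s/√n = 5.82
90% CI: t* = 1.667, (68.35, 75.85), width = 2 · t* · s/√n = 7.49

The 90% CI is wider by 7.49 - 5.82 = 1.67.
Higher confidence requires a wider interval.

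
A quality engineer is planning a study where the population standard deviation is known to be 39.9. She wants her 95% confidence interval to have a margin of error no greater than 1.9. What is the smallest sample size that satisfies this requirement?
n ≥ 1695

For margin E ≤ 1.9:
n ≥ (z* · σ / E)²
n ≥ (1.960 · 39.9 / 1.9)²
n ≥ 1694.15

Minimum n = 1695 (rounding up)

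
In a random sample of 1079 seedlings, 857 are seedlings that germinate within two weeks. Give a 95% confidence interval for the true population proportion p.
(0.770, 0.818)

Proportion CI:
p̂ = 857/1079 = 0.79425
SE = √(p̂(1-p̂)/n) = √(0.79425 · 0.20575 / 1079) = 0.01231

z* = 1.960
Margin = z* · SE = 1.960 · 0.01231 = 0.0241

CI: 0.79425 ± 0.0241 = (0.770, 0.818)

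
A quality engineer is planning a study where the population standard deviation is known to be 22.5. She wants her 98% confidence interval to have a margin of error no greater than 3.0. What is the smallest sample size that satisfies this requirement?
n ≥ 305

For margin E ≤ 3.0:
n ≥ (z* · σ / E)²
n ≥ (2.326 · 22.5 / 3.0)²
n ≥ 304.33

Minimum n = 305 (rounding up)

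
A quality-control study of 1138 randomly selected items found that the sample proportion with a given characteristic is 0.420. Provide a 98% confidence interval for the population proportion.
(0.386, 0.454)

Proportion CI:
SE = √(p̂(1-p̂)/n) = √(0.420 · 0.580 / 1138) = 0.01463

z* = 2.326
Margin = z* · SE = 2.326 · 0.01463 = 0.0340

CI: 0.420 ± 0.0340 = (0.386, 0.454)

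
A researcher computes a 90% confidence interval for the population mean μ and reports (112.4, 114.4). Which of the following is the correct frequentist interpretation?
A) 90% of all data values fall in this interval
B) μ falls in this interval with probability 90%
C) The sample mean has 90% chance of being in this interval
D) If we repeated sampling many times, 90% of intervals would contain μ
D

A) Wrong — a CI is about the parameter μ, not individual data values.
B) Wrong — μ is fixed; the randomness lives in the interval, not in μ.
C) Wrong — x̄ is observed and sits in the interval by construction.
D) Correct — this is the frequentist long-run coverage interpretation.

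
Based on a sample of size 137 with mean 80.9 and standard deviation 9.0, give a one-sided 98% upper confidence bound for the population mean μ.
μ ≤ 82.49

Upper bound (one-sided):
t* = 2.074 (one-sided for 98%)
Upper bound = x̄ + t* · s/√n = 80.9 + 2.074 · 9.0/√137 = 82.49

We are 98% confident that μ ≤ 82.49.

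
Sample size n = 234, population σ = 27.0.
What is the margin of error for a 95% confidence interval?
Margin of error = 3.46

Margin of error = z* · σ/√n
= 1.960 · 27.0/√234
= 1.960 · 27.0/15.2971
= 3.46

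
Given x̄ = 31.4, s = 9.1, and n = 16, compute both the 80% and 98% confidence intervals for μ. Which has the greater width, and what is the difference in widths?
98% CI is wider by 5.74

df = 15
80% CI: t* = 1.341, (28.35, 34.45), width = 2 · t* · s/√n = 6.10
98% CI: t* = 2.602, (25.48, 37.32), width = 2 · t* · s/√n = 11.84

The 98% CI is wider by 11.84 - 6.10 = 5.74.
Higher confidence requires a wider interval.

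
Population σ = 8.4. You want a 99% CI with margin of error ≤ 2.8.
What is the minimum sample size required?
n ≥ 60

For margin E ≤ 2.8:
n ≥ (z* · σ / E)²
n ≥ (2.576 · 8.4 / 2.8)²
n ≥ 59.72

Minimum n = 60 (rounding up)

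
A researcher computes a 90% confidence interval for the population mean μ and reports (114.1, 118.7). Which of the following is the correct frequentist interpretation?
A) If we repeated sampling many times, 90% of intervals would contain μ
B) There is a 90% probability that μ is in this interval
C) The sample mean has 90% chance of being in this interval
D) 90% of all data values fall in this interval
A

A) Correct — this is the frequentist long-run coverage interpretation.
B) Wrong — μ is fixed; the randomness lives in the interval, not in μ.
C) Wrong — x̄ is observed and sits in the interval by construction.
D) Wrong — a CI is about the parameter μ, not individual data values.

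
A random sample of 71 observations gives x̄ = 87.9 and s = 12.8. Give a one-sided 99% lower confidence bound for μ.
μ ≥ 84.28

Lower bound (one-sided):
t* = 2.381 (one-sided for 99%)
Lower bound = x̄ - t* · s/√n = 87.9 - 2.381 · 12.8/√71 = 84.28

We are 99% confident that μ ≥ 84.28.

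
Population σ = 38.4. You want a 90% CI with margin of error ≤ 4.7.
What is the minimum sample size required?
n ≥ 181

For margin E ≤ 4.7:
n ≥ (z* · σ / E)²
n ≥ (1.645 · 38.4 / 4.7)²
n ≥ 180.63

Minimum n = 181 (rounding up)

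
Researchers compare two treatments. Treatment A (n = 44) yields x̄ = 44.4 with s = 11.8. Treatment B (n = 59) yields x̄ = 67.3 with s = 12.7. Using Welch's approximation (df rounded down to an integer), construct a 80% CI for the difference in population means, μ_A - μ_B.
(-26.03, -19.77)

Difference: x̄₁ - x̄₂ = -22.90
SE = √(s₁²/n₁ + s₂²/n₂) = √(11.8²/44 + 12.7²/59) = 2.4286
df = 96.17 → 96 (Welch–Satterthwaite, rounded down)
t* = 1.290

CI: -22.90 ± 1.290 · 2.4286 = -22.90 ± 3.13 = (-26.03, -19.77)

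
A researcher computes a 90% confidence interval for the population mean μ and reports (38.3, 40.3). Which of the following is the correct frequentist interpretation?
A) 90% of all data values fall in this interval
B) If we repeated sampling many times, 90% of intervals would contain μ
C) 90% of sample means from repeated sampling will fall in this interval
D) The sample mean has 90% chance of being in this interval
B

A) Wrong — a CI is about the parameter μ, not individual data values.
B) Correct — this is the frequentist long-run coverage interpretation.
C) Wrong — coverage applies to intervals containing μ, not to future x̄ values.
D) Wrong — x̄ is observed and sits in the interval by construction.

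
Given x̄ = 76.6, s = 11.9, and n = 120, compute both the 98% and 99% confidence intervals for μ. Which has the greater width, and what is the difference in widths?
99% CI is wider by 0.57

df = 119
98% CI: t* = 2.358, (74.04, 79.16), width = 2 · t* · s/√n = 5.12
99% CI: t* = 2.618, (73.76, 79.44), width = 2 · t* · s/√n = 5.69

The 99% CI is wider by 5.69 - 5.12 = 0.57.
Higher confidence requires a wider interval.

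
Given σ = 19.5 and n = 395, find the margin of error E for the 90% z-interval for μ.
Margin of error = 1.61

Margin of error = z* · σ/√n
= 1.645 · 19.5/√395
= 1.645 · 19.5/19.8746
= 1.61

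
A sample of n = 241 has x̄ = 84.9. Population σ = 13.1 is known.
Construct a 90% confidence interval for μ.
(83.51, 86.29)

z-interval (σ known):
z* = 1.645 for 90% confidence

Margin of error = z* · σ/√n = 1.645 · 13.1/√241 = 1.39

CI: (84.9 - 1.39, 84.9 + 1.39) = (83.51, 86.29)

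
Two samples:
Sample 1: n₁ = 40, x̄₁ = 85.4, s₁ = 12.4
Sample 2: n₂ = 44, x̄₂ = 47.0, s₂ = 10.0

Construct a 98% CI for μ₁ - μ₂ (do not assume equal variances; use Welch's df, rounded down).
(32.52, 44.28)

Difference: x̄₁ - x̄₂ = 38.40
SE = √(s₁²/n₁ + s₂²/n₂) = √(12.4²/40 + 10.0²/44) = 2.4732
df = 74.98 → 74 (Welch–Satterthwaite, rounded down)
t* = 2.378

CI: 38.40 ± 2.378 · 2.4732 = 38.40 ± 5.88 = (32.52, 44.28)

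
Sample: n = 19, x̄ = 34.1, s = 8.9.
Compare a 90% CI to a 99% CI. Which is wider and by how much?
99% CI is wider by 4.67

df = 18
90% CI: t* = 1.734, (30.56, 37.64), width = 2 · t* · s/√n = 7.08
99% CI: t* = 2.878, (28.22, 39.98), width = 2 · t* · s/√n = 11.75

The 99% CI is wider by 11.75 - 7.08 = 4.67.
Higher confidence requires a wider interval.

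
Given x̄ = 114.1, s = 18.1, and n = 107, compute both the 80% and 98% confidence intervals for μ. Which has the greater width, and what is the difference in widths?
98% CI is wider by 3.76

df = 106
80% CI: t* = 1.290, (111.84, 116.36), width = 2 · t* · s/√n = 4.51
98% CI: t* = 2.362, (109.97, 118.23), width = 2 · t* · s/√n = 8.27

The 98% CI is wider by 8.27 - 4.51 = 3.76.
Higher confidence requires a wider interval.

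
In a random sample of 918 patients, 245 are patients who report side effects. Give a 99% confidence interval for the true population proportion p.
(0.229, 0.304)

Proportion CI:
p̂ = 245/918 = 0.26688
SE = √(p̂(1-p̂)/n) = √(0.26688 · 0.73312 / 918) = 0.01460

z* = 2.576
Margin = z* · SE = 2.576 · 0.01460 = 0.0376

CI: 0.26688 ± 0.0376 = (0.229, 0.304)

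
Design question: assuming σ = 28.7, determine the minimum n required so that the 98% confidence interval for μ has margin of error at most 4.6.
n ≥ 211

For margin E ≤ 4.6:
n ≥ (z* · σ / E)²
n ≥ (2.326 · 28.7 / 4.6)²
n ≥ 210.60

Minimum n = 211 (rounding up)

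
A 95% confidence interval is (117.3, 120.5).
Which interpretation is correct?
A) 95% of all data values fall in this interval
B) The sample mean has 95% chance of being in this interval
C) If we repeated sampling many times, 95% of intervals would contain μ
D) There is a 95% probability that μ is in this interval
C

A) Wrong — a CI is about the parameter μ, not individual data values.
B) Wrong — x̄ is observed and sits in the interval by construction.
C) Correct — this is the frequentist long-run coverage interpretation.
D) Wrong — μ is fixed; the randomness lives in the interval, not in μ.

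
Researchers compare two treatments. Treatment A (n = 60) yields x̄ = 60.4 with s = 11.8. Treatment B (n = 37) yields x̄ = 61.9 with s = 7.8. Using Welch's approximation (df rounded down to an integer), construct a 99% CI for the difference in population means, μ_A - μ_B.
(-6.73, 3.73)

Difference: x̄₁ - x̄₂ = -1.50
SE = √(s₁²/n₁ + s₂²/n₂) = √(11.8²/60 + 7.8²/37) = 1.9912
df = 94.49 → 94 (Welch–Satterthwaite, rounded down)
t* = 2.629

CI: -1.50 ± 2.629 · 1.9912 = -1.50 ± 5.23 = (-6.73, 3.73)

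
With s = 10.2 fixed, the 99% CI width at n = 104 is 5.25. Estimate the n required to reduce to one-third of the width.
n ≈ 936

CI width ∝ 1/√n
To reduce width by factor 3, need √n to grow by 3 → need 3² = 9 times as many samples.

Current: n = 104, width = 5.25
New: n = 936, width ≈ 1.72

Width reduced by factor of 5.25/1.72 = 3.05.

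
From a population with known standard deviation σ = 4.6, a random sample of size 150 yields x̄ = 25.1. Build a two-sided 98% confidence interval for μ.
(24.23, 25.97)

z-interval (σ known):
z* = 2.326 for 98% confidence

Margin of error = z* · σ/√n = 2.326 · 4.6/√150 = 0.87

CI: (25.1 - 0.87, 25.1 + 0.87) = (24.23, 25.97)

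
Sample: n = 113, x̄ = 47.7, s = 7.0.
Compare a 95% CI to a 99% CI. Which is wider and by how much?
99% CI is wider by 0.84

df = 112
95% CI: t* = 1.981, (46.40, 49.00), width = 2 · t* · s/√n = 2.61
99% CI: t* = 2.620, (45.97, 49.43), width = 2 · t* · s/√n = 3.45

The 99% CI is wider by 3.45 - 2.61 = 0.84.
Higher confidence requires a wider interval.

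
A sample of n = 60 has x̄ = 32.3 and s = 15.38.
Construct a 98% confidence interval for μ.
(27.55, 37.05)

t-interval (σ unknown):
df = n - 1 = 59
t* = 2.391 for 98% confidence

Margin of error = t* · s/√n = 2.391 · 15.38/√60 = 4.75

CI: (27.55, 37.05)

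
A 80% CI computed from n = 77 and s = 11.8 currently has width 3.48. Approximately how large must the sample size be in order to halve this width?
n ≈ 308

CI width ∝ 1/√n
To reduce width by factor 2, need √n to grow by 2 → need 2² = 4 times as many samples.

Current: n = 77, width = 3.48
New: n = 308, width ≈ 1.73

Width reduced by factor of 3.48/1.73 = 2.01.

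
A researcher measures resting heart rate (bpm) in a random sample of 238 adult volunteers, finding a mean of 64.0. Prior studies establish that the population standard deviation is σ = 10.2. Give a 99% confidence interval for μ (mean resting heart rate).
(62.30, 65.70)

z-interval (σ known):
z* = 2.576 for 99% confidence

Margin of error = z* · σ/√n = 2.576 · 10.2/√238 = 1.70

CI: (64.0 - 1.70, 64.0 + 1.70) = (62.30, 65.70)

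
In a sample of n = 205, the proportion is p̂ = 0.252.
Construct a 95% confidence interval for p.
(0.193, 0.311)

Proportion CI:
SE = √(p̂(1-p̂)/n) = √(0.252 · 0.748 / 205) = 0.03032

z* = 1.960
Margin = z* · SE = 1.960 · 0.03032 = 0.0594

CI: 0.252 ± 0.0594 = (0.193, 0.311)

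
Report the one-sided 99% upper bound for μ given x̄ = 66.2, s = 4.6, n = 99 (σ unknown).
μ ≤ 67.29

Upper bound (one-sided):
t* = 2.365 (one-sided for 99%)
Upper bound = x̄ + t* · s/√n = 66.2 + 2.365 · 4.6/√99 = 67.29

We are 99% confident that μ ≤ 67.29.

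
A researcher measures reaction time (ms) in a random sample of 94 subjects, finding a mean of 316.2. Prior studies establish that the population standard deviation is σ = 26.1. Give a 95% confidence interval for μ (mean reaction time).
(310.92, 321.48)

z-interval (σ known):
z* = 1.960 for 95% confidence

Margin of error = z* · σ/√n = 1.960 · 26.1/√94 = 5.28

CI: (316.2 - 5.28, 316.2 + 5.28) = (310.92, 321.48)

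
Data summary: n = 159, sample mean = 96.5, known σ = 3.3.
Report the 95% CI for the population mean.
(95.99, 97.01)

z-interval (σ known):
z* = 1.960 for 95% confidence

Margin of error = z* · σ/√n = 1.960 · 3.3/√159 = 0.51

CI: (96.5 - 0.51, 96.5 + 0.51) = (95.99, 97.01)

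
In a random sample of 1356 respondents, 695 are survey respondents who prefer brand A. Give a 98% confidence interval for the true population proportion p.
(0.481, 0.544)

Proportion CI:
p̂ = 695/1356 = 0.51254
SE = √(p̂(1-p̂)/n) = √(0.51254 · 0.48746 / 1356) = 0.01357

z* = 2.326
Margin = z* · SE = 2.326 · 0.01357 = 0.0316

CI: 0.51254 ± 0.0316 = (0.481, 0.544)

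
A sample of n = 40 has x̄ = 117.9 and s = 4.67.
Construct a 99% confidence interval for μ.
(115.90, 119.90)

t-interval (σ unknown):
df = n - 1 = 39
t* = 2.708 for 99% confidence

Margin of error = t* · s/√n = 2.708 · 4.67/√40 = 2.00

CI: (115.90, 119.90)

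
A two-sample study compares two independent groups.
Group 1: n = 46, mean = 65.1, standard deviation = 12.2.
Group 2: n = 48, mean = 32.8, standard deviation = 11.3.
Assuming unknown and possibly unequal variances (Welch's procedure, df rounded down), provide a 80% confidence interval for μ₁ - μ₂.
(29.17, 35.43)

Difference: x̄₁ - x̄₂ = 32.30
SE = √(s₁²/n₁ + s₂²/n₂) = √(12.2²/46 + 11.3²/48) = 2.4281
df = 90.71 → 90 (Welch–Satterthwaite, rounded down)
t* = 1.291

CI: 32.30 ± 1.291 · 2.4281 = 32.30 ± 3.13 = (29.17, 35.43)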